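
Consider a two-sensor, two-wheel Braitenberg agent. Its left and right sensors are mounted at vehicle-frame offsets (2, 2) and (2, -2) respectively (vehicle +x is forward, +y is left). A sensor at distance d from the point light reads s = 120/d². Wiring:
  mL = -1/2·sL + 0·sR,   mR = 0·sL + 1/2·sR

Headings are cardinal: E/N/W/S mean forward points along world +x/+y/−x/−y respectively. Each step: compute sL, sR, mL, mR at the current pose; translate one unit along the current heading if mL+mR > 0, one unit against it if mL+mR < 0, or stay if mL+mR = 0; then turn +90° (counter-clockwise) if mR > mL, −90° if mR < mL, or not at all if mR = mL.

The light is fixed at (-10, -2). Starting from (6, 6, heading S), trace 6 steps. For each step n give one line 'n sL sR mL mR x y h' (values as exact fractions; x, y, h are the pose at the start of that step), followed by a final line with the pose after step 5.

n=0: pose=(6,6,S); sL=1/3, sR=15/29; mL=-1/6, mR=15/58; mL+mR=8/87 → advance +1; mR−mL=37/87 → turn +1·90°
n=1: pose=(6,5,E); sL=8/27, sR=120/349; mL=-4/27, mR=60/349; mL+mR=224/9423 → advance +1; mR−mL=3016/9423 → turn +1·90°
n=2: pose=(7,5,N); sL=20/51, sR=60/221; mL=-10/51, mR=30/221; mL+mR=-40/663 → advance -1; mR−mL=220/663 → turn +1·90°
n=3: pose=(7,4,W); sL=120/241, sR=120/289; mL=-60/241, mR=60/289; mL+mR=-2880/69649 → advance -1; mR−mL=31800/69649 → turn +1·90°
n=4: pose=(8,4,S); sL=15/52, sR=15/34; mL=-15/104, mR=15/68; mL+mR=135/1768 → advance +1; mR−mL=645/1768 → turn +1·90°
n=5: pose=(8,3,E); sL=120/449, sR=120/409; mL=-60/449, mR=60/409; mL+mR=2400/183641 → advance +1; mR−mL=51480/183641 → turn +1·90°

0 1/3 15/29 -1/6 15/58 6 6 S
1 8/27 120/349 -4/27 60/349 6 5 E
2 20/51 60/221 -10/51 30/221 7 5 N
3 120/241 120/289 -60/241 60/289 7 4 W
4 15/52 15/34 -15/104 15/68 8 4 S
5 120/449 120/409 -60/449 60/409 8 3 E
final 9 3 N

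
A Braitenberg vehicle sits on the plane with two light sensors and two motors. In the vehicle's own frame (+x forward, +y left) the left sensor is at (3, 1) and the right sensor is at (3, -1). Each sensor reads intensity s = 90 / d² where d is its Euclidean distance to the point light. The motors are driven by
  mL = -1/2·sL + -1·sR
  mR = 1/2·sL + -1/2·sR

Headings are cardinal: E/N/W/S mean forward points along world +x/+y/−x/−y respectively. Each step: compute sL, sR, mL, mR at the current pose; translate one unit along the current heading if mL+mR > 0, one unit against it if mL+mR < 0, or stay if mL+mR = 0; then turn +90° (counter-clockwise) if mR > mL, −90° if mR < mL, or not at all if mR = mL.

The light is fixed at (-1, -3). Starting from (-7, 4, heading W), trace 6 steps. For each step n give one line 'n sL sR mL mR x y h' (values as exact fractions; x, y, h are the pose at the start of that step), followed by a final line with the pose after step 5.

0 10/13 18/29 -379/377 28/377 -7 4 W
1 45/16 45/26 -1305/416 225/416 -6 4 S
2 18/17 90/53 -2007/901 -288/901 -6 5 E
3 9/17 45/73 -2187/2482 -54/1241 -7 5 N
4 10/13 18/29 -379/377 28/377 -7 4 W
5 45/16 45/26 -1305/416 225/416 -6 4 S
final -6 5 E

n=0: pose=(-7,4,W); sL=10/13, sR=18/29; mL=-379/377, mR=28/377; mL+mR=-27/29 → advance -1; mR−mL=407/377 → turn +1·90°
n=1: pose=(-6,4,S); sL=45/16, sR=45/26; mL=-1305/416, mR=225/416; mL+mR=-135/52 → advance -1; mR−mL=765/208 → turn +1·90°
n=2: pose=(-6,5,E); sL=18/17, sR=90/53; mL=-2007/901, mR=-288/901; mL+mR=-135/53 → advance -1; mR−mL=1719/901 → turn +1·90°
n=3: pose=(-7,5,N); sL=9/17, sR=45/73; mL=-2187/2482, mR=-54/1241; mL+mR=-135/146 → advance -1; mR−mL=2079/2482 → turn +1·90°
n=4: pose=(-7,4,W); sL=10/13, sR=18/29; mL=-379/377, mR=28/377; mL+mR=-27/29 → advance -1; mR−mL=407/377 → turn +1·90°
n=5: pose=(-6,4,S); sL=45/16, sR=45/26; mL=-1305/416, mR=225/416; mL+mR=-135/52 → advance -1; mR−mL=765/208 → turn +1·90°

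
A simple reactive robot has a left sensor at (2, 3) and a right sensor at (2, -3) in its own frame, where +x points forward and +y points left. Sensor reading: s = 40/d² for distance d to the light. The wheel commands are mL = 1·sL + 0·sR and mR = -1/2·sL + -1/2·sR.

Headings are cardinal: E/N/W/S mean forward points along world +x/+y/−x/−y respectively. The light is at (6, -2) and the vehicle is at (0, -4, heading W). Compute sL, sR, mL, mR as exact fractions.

left sensor world pos  = (-2, -7); dL² = 89
right sensor world pos = (-2, -1); dR² = 65
sL = 40/89 = 40/89
sR = 40/65 = 8/13
mL = 1·sL + 0·sR = 40/89
mR = -1/2·sL + -1/2·sR = -616/1157

40/89 8/13 40/89 -616/1157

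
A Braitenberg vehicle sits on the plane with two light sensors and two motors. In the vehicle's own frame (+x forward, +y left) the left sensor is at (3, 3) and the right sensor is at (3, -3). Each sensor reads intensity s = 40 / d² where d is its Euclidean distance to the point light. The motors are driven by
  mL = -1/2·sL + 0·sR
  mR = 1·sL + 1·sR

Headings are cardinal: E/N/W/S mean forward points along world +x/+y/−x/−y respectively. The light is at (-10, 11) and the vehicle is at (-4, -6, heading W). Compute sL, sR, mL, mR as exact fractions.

left sensor world pos  = (-7, -9); dL² = 409
right sensor world pos = (-7, -3); dR² = 205
sL = 40/409 = 40/409
sR = 40/205 = 8/41
mL = -1/2·sL + 0·sR = -20/409
mR = 1·sL + 1·sR = 4912/16769

40/409 8/41 -20/409 4912/16769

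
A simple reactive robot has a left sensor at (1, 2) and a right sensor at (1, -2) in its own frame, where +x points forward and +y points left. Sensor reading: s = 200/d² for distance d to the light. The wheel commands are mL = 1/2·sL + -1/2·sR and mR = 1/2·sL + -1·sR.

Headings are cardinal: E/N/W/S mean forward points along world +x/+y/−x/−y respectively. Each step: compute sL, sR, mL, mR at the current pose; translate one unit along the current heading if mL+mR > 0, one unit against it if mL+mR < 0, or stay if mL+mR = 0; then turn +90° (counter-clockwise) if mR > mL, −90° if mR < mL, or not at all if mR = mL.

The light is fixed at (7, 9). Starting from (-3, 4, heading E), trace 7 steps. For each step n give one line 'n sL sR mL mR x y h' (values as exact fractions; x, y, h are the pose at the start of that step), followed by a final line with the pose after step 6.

n=0: pose=(-3,4,E); sL=20/9, sR=20/13; mL=40/117, mR=-50/117; mL+mR=-10/117 → advance -1; mR−mL=-10/13 → turn -1·90°
n=1: pose=(-4,4,S); sL=200/117, sR=40/41; mL=1760/4797, mR=-580/4797; mL+mR=1180/4797 → advance +1; mR−mL=-20/41 → turn -1·90°
n=2: pose=(-4,3,W); sL=25/26, sR=5/4; mL=-15/104, mR=-10/13; mL+mR=-95/104 → advance -1; mR−mL=-5/8 → turn -1·90°
n=3: pose=(-3,3,N); sL=200/169, sR=200/89; mL=-8000/15041, mR=-24900/15041; mL+mR=-32900/15041 → advance -1; mR−mL=-100/89 → turn -1·90°
n=4: pose=(-3,2,E); sL=100/53, sR=100/81; mL=1400/4293, mR=-1250/4293; mL+mR=50/1431 → advance +1; mR−mL=-50/81 → turn -1·90°
n=5: pose=(-2,2,S); sL=200/113, sR=40/37; mL=1440/4181, mR=-820/4181; mL+mR=620/4181 → advance +1; mR−mL=-20/37 → turn -1·90°
n=6: pose=(-2,1,W); sL=1, sR=25/17; mL=-4/17, mR=-33/34; mL+mR=-41/34 → advance -1; mR−mL=-25/34 → turn -1·90°

0 20/9 20/13 40/117 -50/117 -3 4 E
1 200/117 40/41 1760/4797 -580/4797 -4 4 S
2 25/26 5/4 -15/104 -10/13 -4 3 W
3 200/169 200/89 -8000/15041 -24900/15041 -3 3 N
4 100/53 100/81 1400/4293 -1250/4293 -3 2 E
5 200/113 40/37 1440/4181 -820/4181 -2 2 S
6 1 25/17 -4/17 -33/34 -2 1 W
final -1 1 N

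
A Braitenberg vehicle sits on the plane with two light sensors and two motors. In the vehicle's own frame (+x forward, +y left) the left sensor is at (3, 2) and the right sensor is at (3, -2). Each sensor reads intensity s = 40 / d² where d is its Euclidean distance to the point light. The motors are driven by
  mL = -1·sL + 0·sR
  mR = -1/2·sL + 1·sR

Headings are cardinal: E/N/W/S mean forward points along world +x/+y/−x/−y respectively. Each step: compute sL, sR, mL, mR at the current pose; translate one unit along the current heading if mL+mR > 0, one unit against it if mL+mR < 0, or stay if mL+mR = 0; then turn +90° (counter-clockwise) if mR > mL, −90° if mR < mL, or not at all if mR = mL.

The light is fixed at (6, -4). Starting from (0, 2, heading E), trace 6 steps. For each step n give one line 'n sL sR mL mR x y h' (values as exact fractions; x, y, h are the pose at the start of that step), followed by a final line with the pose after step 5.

n=0: pose=(0,2,E); sL=40/73, sR=8/5; mL=-40/73, mR=484/365; mL+mR=284/365 → advance +1; mR−mL=684/365 → turn +1·90°
n=1: pose=(1,2,N); sL=4/13, sR=4/9; mL=-4/13, mR=34/117; mL+mR=-2/117 → advance -1; mR−mL=70/117 → turn +1·90°
n=2: pose=(1,1,W); sL=40/73, sR=40/113; mL=-40/73, mR=660/8249; mL+mR=-3860/8249 → advance -1; mR−mL=5180/8249 → turn +1·90°
n=3: pose=(2,1,S); sL=5, sR=1; mL=-5, mR=-3/2; mL+mR=-13/2 → advance -1; mR−mL=7/2 → turn +1·90°
n=4: pose=(2,2,E); sL=8/13, sR=40/17; mL=-8/13, mR=452/221; mL+mR=316/221 → advance +1; mR−mL=588/221 → turn +1·90°
n=5: pose=(3,2,N); sL=20/53, sR=20/41; mL=-20/53, mR=650/2173; mL+mR=-170/2173 → advance -1; mR−mL=1470/2173 → turn +1·90°

0 40/73 8/5 -40/73 484/365 0 2 E
1 4/13 4/9 -4/13 34/117 1 2 N
2 40/73 40/113 -40/73 660/8249 1 1 W
3 5 1 -5 -3/2 2 1 S
4 8/13 40/17 -8/13 452/221 2 2 E
5 20/53 20/41 -20/53 650/2173 3 2 N
final 3 1 W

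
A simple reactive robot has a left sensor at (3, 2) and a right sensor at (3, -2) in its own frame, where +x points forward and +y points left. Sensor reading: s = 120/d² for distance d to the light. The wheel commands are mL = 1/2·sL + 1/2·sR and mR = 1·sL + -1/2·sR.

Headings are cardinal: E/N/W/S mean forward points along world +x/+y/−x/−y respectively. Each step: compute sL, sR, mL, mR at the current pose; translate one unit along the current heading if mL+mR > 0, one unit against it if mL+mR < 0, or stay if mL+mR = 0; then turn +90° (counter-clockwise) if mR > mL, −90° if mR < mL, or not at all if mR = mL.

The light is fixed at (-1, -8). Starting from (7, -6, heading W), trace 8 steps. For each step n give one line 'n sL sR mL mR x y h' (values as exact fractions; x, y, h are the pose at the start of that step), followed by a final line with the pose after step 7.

n=0: pose=(7,-6,W); sL=24/5, sR=120/41; mL=792/205, mR=684/205; mL+mR=36/5 → advance +1; mR−mL=-108/205 → turn -1·90°
n=1: pose=(6,-6,N); sL=12/5, sR=60/53; mL=468/265, mR=486/265; mL+mR=18/5 → advance +1; mR−mL=18/265 → turn +1·90°
n=2: pose=(6,-5,W); sL=120/17, sR=120/41; mL=3480/697, mR=3900/697; mL+mR=180/17 → advance +1; mR−mL=420/697 → turn +1·90°
n=3: pose=(5,-5,S); sL=15/8, sR=15/2; mL=75/16, mR=-15/8; mL+mR=45/16 → advance +1; mR−mL=-105/16 → turn -1·90°
n=4: pose=(5,-6,W); sL=40/3, sR=24/5; mL=136/15, mR=164/15; mL+mR=20 → advance +1; mR−mL=28/15 → turn +1·90°
n=5: pose=(4,-6,S); sL=12/5, sR=12; mL=36/5, mR=-18/5; mL+mR=18/5 → advance +1; mR−mL=-54/5 → turn -1·90°
n=6: pose=(4,-7,W); sL=24, sR=120/13; mL=216/13, mR=252/13; mL+mR=36 → advance +1; mR−mL=36/13 → turn +1·90°
n=7: pose=(3,-7,S); sL=3, sR=15; mL=9, mR=-9/2; mL+mR=9/2 → advance +1; mR−mL=-27/2 → turn -1·90°

0 24/5 120/41 792/205 684/205 7 -6 W
1 12/5 60/53 468/265 486/265 6 -6 N
2 120/17 120/41 3480/697 3900/697 6 -5 W
3 15/8 15/2 75/16 -15/8 5 -5 S
4 40/3 24/5 136/15 164/15 5 -6 W
5 12/5 12 36/5 -18/5 4 -6 S
6 24 120/13 216/13 252/13 4 -7 W
7 3 15 9 -9/2 3 -7 S
final 3 -8 W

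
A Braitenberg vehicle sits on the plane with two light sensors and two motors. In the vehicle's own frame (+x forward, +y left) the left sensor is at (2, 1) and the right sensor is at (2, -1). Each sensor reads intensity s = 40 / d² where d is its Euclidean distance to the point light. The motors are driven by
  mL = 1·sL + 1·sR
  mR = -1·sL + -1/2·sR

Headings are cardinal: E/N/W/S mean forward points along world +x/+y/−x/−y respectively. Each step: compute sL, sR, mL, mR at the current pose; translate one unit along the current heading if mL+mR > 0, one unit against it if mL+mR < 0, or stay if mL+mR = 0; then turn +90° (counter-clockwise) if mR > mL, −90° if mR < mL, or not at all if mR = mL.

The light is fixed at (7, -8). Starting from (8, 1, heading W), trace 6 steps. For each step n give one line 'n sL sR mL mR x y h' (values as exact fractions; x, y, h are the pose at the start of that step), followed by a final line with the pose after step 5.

0 8/13 40/101 1328/1313 -1068/1313 8 1 W
1 20/61 20/61 40/61 -30/61 7 1 N
2 8/25 8/17 336/425 -236/425 7 2 E
3 10/17 5/8 165/136 -245/272 8 2 S
4 8/13 40/101 1328/1313 -1068/1313 8 1 W
5 20/61 20/61 40/61 -30/61 7 1 N
final 7 2 E

n=0: pose=(8,1,W); sL=8/13, sR=40/101; mL=1328/1313, mR=-1068/1313; mL+mR=20/101 → advance +1; mR−mL=-2396/1313 → turn -1·90°
n=1: pose=(7,1,N); sL=20/61, sR=20/61; mL=40/61, mR=-30/61; mL+mR=10/61 → advance +1; mR−mL=-70/61 → turn -1·90°
n=2: pose=(7,2,E); sL=8/25, sR=8/17; mL=336/425, mR=-236/425; mL+mR=4/17 → advance +1; mR−mL=-572/425 → turn -1·90°
n=3: pose=(8,2,S); sL=10/17, sR=5/8; mL=165/136, mR=-245/272; mL+mR=5/16 → advance +1; mR−mL=-575/272 → turn -1·90°
n=4: pose=(8,1,W); sL=8/13, sR=40/101; mL=1328/1313, mR=-1068/1313; mL+mR=20/101 → advance +1; mR−mL=-2396/1313 → turn -1·90°
n=5: pose=(7,1,N); sL=20/61, sR=20/61; mL=40/61, mR=-30/61; mL+mR=10/61 → advance +1; mR−mL=-70/61 → turn -1·90°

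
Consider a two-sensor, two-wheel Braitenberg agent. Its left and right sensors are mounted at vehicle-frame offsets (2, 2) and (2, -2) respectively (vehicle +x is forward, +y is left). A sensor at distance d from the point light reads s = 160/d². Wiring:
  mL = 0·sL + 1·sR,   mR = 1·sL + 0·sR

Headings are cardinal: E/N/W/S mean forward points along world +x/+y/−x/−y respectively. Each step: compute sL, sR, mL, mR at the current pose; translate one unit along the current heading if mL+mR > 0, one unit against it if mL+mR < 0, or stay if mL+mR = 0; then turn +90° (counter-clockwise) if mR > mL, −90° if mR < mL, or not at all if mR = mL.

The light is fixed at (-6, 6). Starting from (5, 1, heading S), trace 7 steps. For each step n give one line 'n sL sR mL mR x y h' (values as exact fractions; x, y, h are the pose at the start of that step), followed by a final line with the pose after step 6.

n=0: pose=(5,1,S); sL=80/109, sR=16/13; mL=16/13, mR=80/109; mL+mR=2784/1417 → advance +1; mR−mL=-704/1417 → turn -1·90°
n=1: pose=(5,0,W); sL=32/29, sR=160/97; mL=160/97, mR=32/29; mL+mR=7744/2813 → advance +1; mR−mL=-1536/2813 → turn -1·90°
n=2: pose=(4,0,N); sL=2, sR=1; mL=1, mR=2; mL+mR=3 → advance +1; mR−mL=1 → turn +1·90°
n=3: pose=(4,1,W); sL=160/113, sR=160/73; mL=160/73, mR=160/113; mL+mR=29760/8249 → advance +1; mR−mL=-6400/8249 → turn -1·90°
n=4: pose=(3,1,N); sL=80/29, sR=16/13; mL=16/13, mR=80/29; mL+mR=1504/377 → advance +1; mR−mL=576/377 → turn +1·90°
n=5: pose=(3,2,W); sL=32/17, sR=160/53; mL=160/53, mR=32/17; mL+mR=4416/901 → advance +1; mR−mL=-1024/901 → turn -1·90°
n=6: pose=(2,2,N); sL=4, sR=20/13; mL=20/13, mR=4; mL+mR=72/13 → advance +1; mR−mL=32/13 → turn +1·90°

0 80/109 16/13 16/13 80/109 5 1 S
1 32/29 160/97 160/97 32/29 5 0 W
2 2 1 1 2 4 0 N
3 160/113 160/73 160/73 160/113 4 1 W
4 80/29 16/13 16/13 80/29 3 1 N
5 32/17 160/53 160/53 32/17 3 2 W
6 4 20/13 20/13 4 2 2 N
final 2 3 W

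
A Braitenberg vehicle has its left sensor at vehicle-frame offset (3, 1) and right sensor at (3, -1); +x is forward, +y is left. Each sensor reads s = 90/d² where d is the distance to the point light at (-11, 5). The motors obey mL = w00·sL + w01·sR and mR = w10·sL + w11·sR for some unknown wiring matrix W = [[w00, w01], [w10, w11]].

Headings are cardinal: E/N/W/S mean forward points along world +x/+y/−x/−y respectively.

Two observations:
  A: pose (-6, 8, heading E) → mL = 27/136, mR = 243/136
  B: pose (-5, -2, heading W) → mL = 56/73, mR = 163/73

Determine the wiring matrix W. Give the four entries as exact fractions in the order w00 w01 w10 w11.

obs A: pose=(-6,8,E) → sL=9/8, sR=45/34, mL=27/136, mR=243/136
obs B: pose=(-5,-2,W) → sL=90/73, sR=2, mL=56/73, mR=163/73
sensor matrix S = [[9/8, 45/34], [90/73, 2]]; det S = 3069/4964
solve [mL_A; mL_B] = S·[w00; w01] and [mR_A; mR_B] = S·[w10; w11]:
  w00 = -1, w01 = 1, w10 = 1, w11 = 1/2

-1 1 1 1/2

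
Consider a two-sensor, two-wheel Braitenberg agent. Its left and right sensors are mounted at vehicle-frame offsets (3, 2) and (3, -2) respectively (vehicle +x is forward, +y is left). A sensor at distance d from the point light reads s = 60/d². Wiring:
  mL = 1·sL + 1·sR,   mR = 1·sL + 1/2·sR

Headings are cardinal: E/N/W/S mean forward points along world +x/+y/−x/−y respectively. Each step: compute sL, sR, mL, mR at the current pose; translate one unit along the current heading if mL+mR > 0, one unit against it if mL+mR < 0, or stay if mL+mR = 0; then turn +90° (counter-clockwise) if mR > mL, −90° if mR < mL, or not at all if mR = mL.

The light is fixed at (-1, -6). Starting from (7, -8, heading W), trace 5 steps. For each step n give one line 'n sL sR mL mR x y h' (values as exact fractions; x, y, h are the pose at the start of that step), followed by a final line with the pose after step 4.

0 60/41 12/5 792/205 546/205 7 -8 W
1 30/13 30/41 1620/533 1425/533 6 -8 N
2 60/101 60/109 12600/11009 9570/11009 6 -7 E
3 15/29 15/13 630/377 825/754 7 -7 S
4 60/41 12/5 792/205 546/205 7 -8 W
final 6 -8 N

n=0: pose=(7,-8,W); sL=60/41, sR=12/5; mL=792/205, mR=546/205; mL+mR=1338/205 → advance +1; mR−mL=-6/5 → turn -1·90°
n=1: pose=(6,-8,N); sL=30/13, sR=30/41; mL=1620/533, mR=1425/533; mL+mR=3045/533 → advance +1; mR−mL=-15/41 → turn -1·90°
n=2: pose=(6,-7,E); sL=60/101, sR=60/109; mL=12600/11009, mR=9570/11009; mL+mR=22170/11009 → advance +1; mR−mL=-30/109 → turn -1·90°
n=3: pose=(7,-7,S); sL=15/29, sR=15/13; mL=630/377, mR=825/754; mL+mR=2085/754 → advance +1; mR−mL=-15/26 → turn -1·90°
n=4: pose=(7,-8,W); sL=60/41, sR=12/5; mL=792/205, mR=546/205; mL+mR=1338/205 → advance +1; mR−mL=-6/5 → turn -1·90°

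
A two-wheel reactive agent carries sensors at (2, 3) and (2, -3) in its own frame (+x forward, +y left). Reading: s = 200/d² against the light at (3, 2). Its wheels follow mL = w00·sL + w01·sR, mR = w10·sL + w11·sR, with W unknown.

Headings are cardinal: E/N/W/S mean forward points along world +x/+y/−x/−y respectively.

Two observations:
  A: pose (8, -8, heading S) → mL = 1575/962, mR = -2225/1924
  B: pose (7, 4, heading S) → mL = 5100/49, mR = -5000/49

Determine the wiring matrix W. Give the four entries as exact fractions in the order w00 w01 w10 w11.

1 1/2 -1/2 -1/2

obs A: pose=(8,-8,S) → sL=25/26, sR=50/37, mL=1575/962, mR=-2225/1924
obs B: pose=(7,4,S) → sL=200/49, sR=200, mL=5100/49, mR=-5000/49
sensor matrix S = [[25/26, 50/37], [200/49, 200]]; det S = 4402500/23569
solve [mL_A; mL_B] = S·[w00; w01] and [mR_A; mR_B] = S·[w10; w11]:
  w00 = 1, w01 = 1/2, w10 = -1/2, w11 = -1/2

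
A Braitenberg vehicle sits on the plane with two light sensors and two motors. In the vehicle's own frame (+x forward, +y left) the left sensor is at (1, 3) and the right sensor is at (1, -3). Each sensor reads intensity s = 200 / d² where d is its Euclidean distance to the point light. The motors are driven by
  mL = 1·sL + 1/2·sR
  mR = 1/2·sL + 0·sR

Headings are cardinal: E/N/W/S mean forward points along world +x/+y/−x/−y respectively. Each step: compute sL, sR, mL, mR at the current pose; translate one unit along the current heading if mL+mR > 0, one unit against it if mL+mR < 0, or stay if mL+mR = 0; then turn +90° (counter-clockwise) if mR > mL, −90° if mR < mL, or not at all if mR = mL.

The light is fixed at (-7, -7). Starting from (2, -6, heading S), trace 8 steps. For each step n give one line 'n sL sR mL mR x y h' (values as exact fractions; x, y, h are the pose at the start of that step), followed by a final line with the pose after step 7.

0 25/18 50/9 25/6 25/36 2 -6 S
1 200/73 200/73 300/73 100/73 2 -7 W
2 100/13 100/61 6750/793 50/13 1 -7 N
3 200/97 40/17 5340/1649 100/97 1 -6 E
4 25/18 50/9 25/6 25/36 2 -6 S
5 200/73 200/73 300/73 100/73 2 -7 W
6 100/13 100/61 6750/793 50/13 1 -7 N
7 200/97 40/17 5340/1649 100/97 1 -6 E
final 2 -6 S

n=0: pose=(2,-6,S); sL=25/18, sR=50/9; mL=25/6, mR=25/36; mL+mR=175/36 → advance +1; mR−mL=-125/36 → turn -1·90°
n=1: pose=(2,-7,W); sL=200/73, sR=200/73; mL=300/73, mR=100/73; mL+mR=400/73 → advance +1; mR−mL=-200/73 → turn -1·90°
n=2: pose=(1,-7,N); sL=100/13, sR=100/61; mL=6750/793, mR=50/13; mL+mR=9800/793 → advance +1; mR−mL=-3700/793 → turn -1·90°
n=3: pose=(1,-6,E); sL=200/97, sR=40/17; mL=5340/1649, mR=100/97; mL+mR=7040/1649 → advance +1; mR−mL=-3640/1649 → turn -1·90°
n=4: pose=(2,-6,S); sL=25/18, sR=50/9; mL=25/6, mR=25/36; mL+mR=175/36 → advance +1; mR−mL=-125/36 → turn -1·90°
n=5: pose=(2,-7,W); sL=200/73, sR=200/73; mL=300/73, mR=100/73; mL+mR=400/73 → advance +1; mR−mL=-200/73 → turn -1·90°
n=6: pose=(1,-7,N); sL=100/13, sR=100/61; mL=6750/793, mR=50/13; mL+mR=9800/793 → advance +1; mR−mL=-3700/793 → turn -1·90°
n=7: pose=(1,-6,E); sL=200/97, sR=40/17; mL=5340/1649, mR=100/97; mL+mR=7040/1649 → advance +1; mR−mL=-3640/1649 → turn -1·90°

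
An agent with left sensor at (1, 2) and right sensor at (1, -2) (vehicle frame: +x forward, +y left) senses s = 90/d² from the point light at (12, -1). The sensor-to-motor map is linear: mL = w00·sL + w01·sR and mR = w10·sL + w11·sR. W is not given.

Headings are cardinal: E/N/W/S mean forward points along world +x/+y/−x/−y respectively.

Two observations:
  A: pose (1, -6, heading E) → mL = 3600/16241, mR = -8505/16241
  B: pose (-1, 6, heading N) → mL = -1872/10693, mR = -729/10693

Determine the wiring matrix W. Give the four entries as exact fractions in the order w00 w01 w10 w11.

obs A: pose=(1,-6,E) → sL=90/109, sR=90/149, mL=3600/16241, mR=-8505/16241
obs B: pose=(-1,6,N) → sL=90/289, sR=18/37, mL=-1872/10693, mR=-729/10693
sensor matrix S = [[90/109, 90/149], [90/289, 18/37]]; det S = 37091520/173665013
solve [mL_A; mL_B] = S·[w00; w01] and [mR_A; mR_B] = S·[w10; w11]:
  w00 = 1, w01 = -1, w10 = -1, w11 = 1/2

1 -1 -1 1/2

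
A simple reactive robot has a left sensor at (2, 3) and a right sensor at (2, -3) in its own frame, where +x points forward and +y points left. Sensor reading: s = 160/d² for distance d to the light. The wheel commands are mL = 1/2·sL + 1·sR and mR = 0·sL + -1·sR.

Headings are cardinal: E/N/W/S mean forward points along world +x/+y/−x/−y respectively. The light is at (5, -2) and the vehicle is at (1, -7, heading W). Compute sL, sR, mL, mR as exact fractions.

8/5 4 24/5 -4

left sensor world pos  = (-1, -10); dL² = 100
right sensor world pos = (-1, -4); dR² = 40
sL = 160/100 = 8/5
sR = 160/40 = 4
mL = 1/2·sL + 1·sR = 24/5
mR = 0·sL + -1·sR = -4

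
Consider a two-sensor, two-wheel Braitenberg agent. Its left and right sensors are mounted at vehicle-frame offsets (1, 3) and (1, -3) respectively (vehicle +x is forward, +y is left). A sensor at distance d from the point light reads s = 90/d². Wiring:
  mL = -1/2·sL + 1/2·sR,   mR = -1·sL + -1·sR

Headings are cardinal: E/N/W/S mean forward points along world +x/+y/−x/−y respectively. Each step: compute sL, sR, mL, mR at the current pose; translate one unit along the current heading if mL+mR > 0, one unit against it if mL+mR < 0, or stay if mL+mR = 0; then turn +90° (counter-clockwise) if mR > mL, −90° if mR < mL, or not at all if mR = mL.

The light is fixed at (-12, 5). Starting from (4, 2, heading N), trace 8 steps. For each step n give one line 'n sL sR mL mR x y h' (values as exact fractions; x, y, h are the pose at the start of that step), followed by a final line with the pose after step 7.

n=0: pose=(4,2,N); sL=90/173, sR=18/73; mL=-1728/12629, mR=-9684/12629; mL+mR=-11412/12629 → advance -1; mR−mL=-7956/12629 → turn -1·90°
n=1: pose=(4,1,E); sL=9/29, sR=45/169; mL=-108/4901, mR=-2826/4901; mL+mR=-2934/4901 → advance -1; mR−mL=-2718/4901 → turn -1·90°
n=2: pose=(3,1,S); sL=90/349, sR=90/169; mL=8100/58981, mR=-46620/58981; mL+mR=-38520/58981 → advance -1; mR−mL=-54720/58981 → turn -1·90°
n=3: pose=(3,2,W); sL=45/116, sR=45/98; mL=405/11368, mR=-4815/5684; mL+mR=-9225/11368 → advance -1; mR−mL=-10035/11368 → turn -1·90°
n=4: pose=(4,2,N); sL=90/173, sR=18/73; mL=-1728/12629, mR=-9684/12629; mL+mR=-11412/12629 → advance -1; mR−mL=-7956/12629 → turn -1·90°
n=5: pose=(4,1,E); sL=9/29, sR=45/169; mL=-108/4901, mR=-2826/4901; mL+mR=-2934/4901 → advance -1; mR−mL=-2718/4901 → turn -1·90°
n=6: pose=(3,1,S); sL=90/349, sR=90/169; mL=8100/58981, mR=-46620/58981; mL+mR=-38520/58981 → advance -1; mR−mL=-54720/58981 → turn -1·90°
n=7: pose=(3,2,W); sL=45/116, sR=45/98; mL=405/11368, mR=-4815/5684; mL+mR=-9225/11368 → advance -1; mR−mL=-10035/11368 → turn -1·90°

0 90/173 18/73 -1728/12629 -9684/12629 4 2 N
1 9/29 45/169 -108/4901 -2826/4901 4 1 E
2 90/349 90/169 8100/58981 -46620/58981 3 1 S
3 45/116 45/98 405/11368 -4815/5684 3 2 W
4 90/173 18/73 -1728/12629 -9684/12629 4 2 N
5 9/29 45/169 -108/4901 -2826/4901 4 1 E
6 90/349 90/169 8100/58981 -46620/58981 3 1 S
7 45/116 45/98 405/11368 -4815/5684 3 2 W
final 4 2 N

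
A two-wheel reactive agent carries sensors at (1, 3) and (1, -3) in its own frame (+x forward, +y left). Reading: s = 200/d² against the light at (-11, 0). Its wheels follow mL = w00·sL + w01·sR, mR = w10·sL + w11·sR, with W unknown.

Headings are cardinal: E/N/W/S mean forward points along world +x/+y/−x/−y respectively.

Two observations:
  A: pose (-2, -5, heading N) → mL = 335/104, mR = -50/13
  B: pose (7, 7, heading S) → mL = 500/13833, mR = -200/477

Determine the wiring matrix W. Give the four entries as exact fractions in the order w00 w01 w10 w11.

1 -1/2 -1 0

obs A: pose=(-2,-5,N) → sL=50/13, sR=5/4, mL=335/104, mR=-50/13
obs B: pose=(7,7,S) → sL=200/477, sR=200/261, mL=500/13833, mR=-200/477
sensor matrix S = [[50/13, 5/4], [200/477, 200/261]]; det S = 145250/59943
solve [mL_A; mL_B] = S·[w00; w01] and [mR_A; mR_B] = S·[w10; w11]:
  w00 = 1, w01 = -1/2, w10 = -1, w11 = 0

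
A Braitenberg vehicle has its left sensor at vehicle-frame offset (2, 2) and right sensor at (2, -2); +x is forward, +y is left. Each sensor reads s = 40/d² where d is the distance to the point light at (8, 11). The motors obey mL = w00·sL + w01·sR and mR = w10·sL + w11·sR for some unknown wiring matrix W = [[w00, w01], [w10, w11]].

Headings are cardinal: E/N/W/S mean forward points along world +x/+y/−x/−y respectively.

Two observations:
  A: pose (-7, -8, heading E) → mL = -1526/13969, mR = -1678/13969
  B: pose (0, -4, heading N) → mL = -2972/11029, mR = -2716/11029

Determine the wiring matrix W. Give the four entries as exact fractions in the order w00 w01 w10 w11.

obs A: pose=(-7,-8,E) → sL=20/229, sR=4/61, mL=-1526/13969, mR=-1678/13969
obs B: pose=(0,-4,N) → sL=40/269, sR=8/41, mL=-2972/11029, mR=-2716/11029
sensor matrix S = [[20/229, 4/61], [40/269, 8/41]]; det S = 1123200/154064101
solve [mL_A; mL_B] = S·[w00; w01] and [mR_A; mR_B] = S·[w10; w11]:
  w00 = -1/2, w01 = -1, w10 = -1, w11 = -1/2

-1/2 -1 -1 -1/2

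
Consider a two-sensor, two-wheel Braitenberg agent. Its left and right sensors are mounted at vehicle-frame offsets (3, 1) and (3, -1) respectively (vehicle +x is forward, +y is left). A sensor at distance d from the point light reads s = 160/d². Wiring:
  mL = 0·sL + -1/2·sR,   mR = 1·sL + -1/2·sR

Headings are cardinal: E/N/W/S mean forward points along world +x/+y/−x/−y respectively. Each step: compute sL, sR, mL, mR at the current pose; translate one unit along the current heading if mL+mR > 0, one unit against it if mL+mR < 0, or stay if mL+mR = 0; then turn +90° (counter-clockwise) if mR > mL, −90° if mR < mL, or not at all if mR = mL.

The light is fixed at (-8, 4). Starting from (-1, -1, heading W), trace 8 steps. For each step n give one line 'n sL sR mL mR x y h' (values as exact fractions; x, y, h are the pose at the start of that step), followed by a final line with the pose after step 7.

0 40/13 5 -5/2 15/26 -1 -1 W
1 32/29 160/113 -80/113 1296/3277 0 -1 S
2 16/13 80/73 -40/73 648/949 0 0 E
3 32/13 160/101 -80/101 2192/1313 1 0 N
4 40/13 4 -2 14/13 1 1 W
5 160/157 160/117 -80/117 6160/18369 2 1 S
6 16/17 80/89 -40/89 744/1513 2 2 E
7 160/101 32/29 -16/29 3024/2929 3 2 N
final 3 3 W

n=0: pose=(-1,-1,W); sL=40/13, sR=5; mL=-5/2, mR=15/26; mL+mR=-25/13 → advance -1; mR−mL=40/13 → turn +1·90°
n=1: pose=(0,-1,S); sL=32/29, sR=160/113; mL=-80/113, mR=1296/3277; mL+mR=-1024/3277 → advance -1; mR−mL=32/29 → turn +1·90°
n=2: pose=(0,0,E); sL=16/13, sR=80/73; mL=-40/73, mR=648/949; mL+mR=128/949 → advance +1; mR−mL=16/13 → turn +1·90°
n=3: pose=(1,0,N); sL=32/13, sR=160/101; mL=-80/101, mR=2192/1313; mL+mR=1152/1313 → advance +1; mR−mL=32/13 → turn +1·90°
n=4: pose=(1,1,W); sL=40/13, sR=4; mL=-2, mR=14/13; mL+mR=-12/13 → advance -1; mR−mL=40/13 → turn +1·90°
n=5: pose=(2,1,S); sL=160/157, sR=160/117; mL=-80/117, mR=6160/18369; mL+mR=-6400/18369 → advance -1; mR−mL=160/157 → turn +1·90°
n=6: pose=(2,2,E); sL=16/17, sR=80/89; mL=-40/89, mR=744/1513; mL+mR=64/1513 → advance +1; mR−mL=16/17 → turn +1·90°
n=7: pose=(3,2,N); sL=160/101, sR=32/29; mL=-16/29, mR=3024/2929; mL+mR=1408/2929 → advance +1; mR−mL=160/101 → turn +1·90°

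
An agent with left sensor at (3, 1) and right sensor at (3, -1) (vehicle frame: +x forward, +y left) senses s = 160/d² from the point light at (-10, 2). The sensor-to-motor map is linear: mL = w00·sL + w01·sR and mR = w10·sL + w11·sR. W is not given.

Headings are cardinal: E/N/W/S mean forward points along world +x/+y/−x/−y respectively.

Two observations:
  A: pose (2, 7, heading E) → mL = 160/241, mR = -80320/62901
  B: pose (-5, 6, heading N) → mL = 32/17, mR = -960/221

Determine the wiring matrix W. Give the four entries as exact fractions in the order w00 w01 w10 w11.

0 1 -1 -1

obs A: pose=(2,7,E) → sL=160/261, sR=160/241, mL=160/241, mR=-80320/62901
obs B: pose=(-5,6,N) → sL=32/13, sR=32/17, mL=32/17, mR=-960/221
sensor matrix S = [[160/261, 160/241], [32/13, 32/17]]; det S = -6676480/13901121
solve [mL_A; mL_B] = S·[w00; w01] and [mR_A; mR_B] = S·[w10; w11]:
  w00 = 0, w01 = 1, w10 = -1, w11 = -1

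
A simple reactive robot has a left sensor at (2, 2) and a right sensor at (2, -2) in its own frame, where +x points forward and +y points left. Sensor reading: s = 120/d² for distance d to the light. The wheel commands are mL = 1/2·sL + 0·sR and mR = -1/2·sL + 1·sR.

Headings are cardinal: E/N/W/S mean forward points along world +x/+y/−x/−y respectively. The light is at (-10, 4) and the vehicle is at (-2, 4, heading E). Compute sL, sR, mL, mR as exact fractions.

left sensor world pos  = (0, 6); dL² = 104
right sensor world pos = (0, 2); dR² = 104
sL = 120/104 = 15/13
sR = 120/104 = 15/13
mL = 1/2·sL + 0·sR = 15/26
mR = -1/2·sL + 1·sR = 15/26

15/13 15/13 15/26 15/26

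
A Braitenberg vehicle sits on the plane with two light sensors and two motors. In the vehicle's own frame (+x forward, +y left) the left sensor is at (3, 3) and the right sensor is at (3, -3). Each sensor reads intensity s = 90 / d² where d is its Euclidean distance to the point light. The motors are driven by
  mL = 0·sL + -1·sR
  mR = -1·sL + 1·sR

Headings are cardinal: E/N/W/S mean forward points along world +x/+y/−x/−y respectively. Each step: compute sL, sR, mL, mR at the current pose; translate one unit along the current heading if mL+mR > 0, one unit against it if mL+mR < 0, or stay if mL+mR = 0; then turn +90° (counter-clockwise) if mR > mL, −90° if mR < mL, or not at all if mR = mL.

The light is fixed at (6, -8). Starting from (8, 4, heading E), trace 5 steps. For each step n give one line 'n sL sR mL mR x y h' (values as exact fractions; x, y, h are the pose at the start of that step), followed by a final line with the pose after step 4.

n=0: pose=(8,4,E); sL=9/25, sR=45/53; mL=-45/53, mR=648/1325; mL+mR=-9/25 → advance -1; mR−mL=1773/1325 → turn +1·90°
n=1: pose=(7,4,N); sL=90/229, sR=90/241; mL=-90/241, mR=-1080/55189; mL+mR=-90/229 → advance -1; mR−mL=19530/55189 → turn +1·90°
n=2: pose=(7,3,W); sL=45/34, sR=9/20; mL=-9/20, mR=-297/340; mL+mR=-45/34 → advance -1; mR−mL=-36/85 → turn -1·90°
n=3: pose=(8,3,N); sL=90/197, sR=90/221; mL=-90/221, mR=-2160/43537; mL+mR=-90/197 → advance -1; mR−mL=15570/43537 → turn +1·90°
n=4: pose=(8,2,W); sL=9/5, sR=9/17; mL=-9/17, mR=-108/85; mL+mR=-9/5 → advance -1; mR−mL=-63/85 → turn -1·90°

0 9/25 45/53 -45/53 648/1325 8 4 E
1 90/229 90/241 -90/241 -1080/55189 7 4 N
2 45/34 9/20 -9/20 -297/340 7 3 W
3 90/197 90/221 -90/221 -2160/43537 8 3 N
4 9/5 9/17 -9/17 -108/85 8 2 W
final 9 2 N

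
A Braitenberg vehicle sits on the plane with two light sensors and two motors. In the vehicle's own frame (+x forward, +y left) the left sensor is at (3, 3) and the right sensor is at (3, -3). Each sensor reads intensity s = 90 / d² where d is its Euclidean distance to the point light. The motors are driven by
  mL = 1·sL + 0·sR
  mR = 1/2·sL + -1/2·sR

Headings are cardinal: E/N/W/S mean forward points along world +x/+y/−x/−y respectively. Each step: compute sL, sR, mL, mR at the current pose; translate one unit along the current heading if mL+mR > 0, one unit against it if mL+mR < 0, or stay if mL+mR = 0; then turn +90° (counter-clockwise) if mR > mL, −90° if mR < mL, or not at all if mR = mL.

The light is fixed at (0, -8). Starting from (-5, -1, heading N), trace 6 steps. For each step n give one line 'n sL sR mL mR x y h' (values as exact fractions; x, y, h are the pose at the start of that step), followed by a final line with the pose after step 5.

n=0: pose=(-5,-1,N); sL=45/82, sR=45/52; mL=45/82, mR=-675/4264; mL+mR=1665/4264 → advance +1; mR−mL=-3015/4264 → turn -1·90°
n=1: pose=(-5,0,E); sL=18/25, sR=90/29; mL=18/25, mR=-864/725; mL+mR=-342/725 → advance -1; mR−mL=-1386/725 → turn -1·90°
n=2: pose=(-6,0,S); sL=45/17, sR=45/53; mL=45/17, mR=810/901; mL+mR=3195/901 → advance +1; mR−mL=-1575/901 → turn -1·90°
n=3: pose=(-6,-1,W); sL=90/97, sR=90/181; mL=90/97, mR=3780/17557; mL+mR=20070/17557 → advance +1; mR−mL=-12510/17557 → turn -1·90°
n=4: pose=(-7,-1,N); sL=9/20, sR=45/58; mL=9/20, mR=-189/1160; mL+mR=333/1160 → advance +1; mR−mL=-711/1160 → turn -1·90°
n=5: pose=(-7,0,E); sL=90/137, sR=90/41; mL=90/137, mR=-4320/5617; mL+mR=-630/5617 → advance -1; mR−mL=-8010/5617 → turn -1·90°

0 45/82 45/52 45/82 -675/4264 -5 -1 N
1 18/25 90/29 18/25 -864/725 -5 0 E
2 45/17 45/53 45/17 810/901 -6 0 S
3 90/97 90/181 90/97 3780/17557 -6 -1 W
4 9/20 45/58 9/20 -189/1160 -7 -1 N
5 90/137 90/41 90/137 -4320/5617 -7 0 E
final -8 0 S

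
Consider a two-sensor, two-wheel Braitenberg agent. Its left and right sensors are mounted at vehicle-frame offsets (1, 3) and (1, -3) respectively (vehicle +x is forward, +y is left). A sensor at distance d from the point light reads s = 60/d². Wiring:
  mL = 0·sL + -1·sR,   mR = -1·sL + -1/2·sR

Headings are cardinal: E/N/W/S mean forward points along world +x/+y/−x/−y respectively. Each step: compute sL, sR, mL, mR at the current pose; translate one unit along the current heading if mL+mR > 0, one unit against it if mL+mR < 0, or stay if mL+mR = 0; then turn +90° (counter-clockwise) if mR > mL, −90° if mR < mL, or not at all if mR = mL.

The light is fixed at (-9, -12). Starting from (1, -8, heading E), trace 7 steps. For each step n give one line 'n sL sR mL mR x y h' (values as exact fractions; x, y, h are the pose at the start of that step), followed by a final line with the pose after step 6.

0 6/17 30/61 -30/61 -621/1037 1 -8 E
1 20/51 4/3 -4/3 -18/17 0 -8 S
2 15/41 15/26 -15/26 -1395/2132 0 -7 E
3 60/137 60/41 -60/41 -6570/5617 -1 -7 S
4 10/27 2/3 -2/3 -19/27 -1 -6 E
5 12/25 60/41 -60/41 -1242/1025 -2 -6 S
6 15/41 3/4 -3/4 -243/328 -2 -5 E
final -3 -5 N

n=0: pose=(1,-8,E); sL=6/17, sR=30/61; mL=-30/61, mR=-621/1037; mL+mR=-1131/1037 → advance -1; mR−mL=-111/1037 → turn -1·90°
n=1: pose=(0,-8,S); sL=20/51, sR=4/3; mL=-4/3, mR=-18/17; mL+mR=-122/51 → advance -1; mR−mL=14/51 → turn +1·90°
n=2: pose=(0,-7,E); sL=15/41, sR=15/26; mL=-15/26, mR=-1395/2132; mL+mR=-2625/2132 → advance -1; mR−mL=-165/2132 → turn -1·90°
n=3: pose=(-1,-7,S); sL=60/137, sR=60/41; mL=-60/41, mR=-6570/5617; mL+mR=-14790/5617 → advance -1; mR−mL=1650/5617 → turn +1·90°
n=4: pose=(-1,-6,E); sL=10/27, sR=2/3; mL=-2/3, mR=-19/27; mL+mR=-37/27 → advance -1; mR−mL=-1/27 → turn -1·90°
n=5: pose=(-2,-6,S); sL=12/25, sR=60/41; mL=-60/41, mR=-1242/1025; mL+mR=-2742/1025 → advance -1; mR−mL=258/1025 → turn +1·90°
n=6: pose=(-2,-5,E); sL=15/41, sR=3/4; mL=-3/4, mR=-243/328; mL+mR=-489/328 → advance -1; mR−mL=3/328 → turn +1·90°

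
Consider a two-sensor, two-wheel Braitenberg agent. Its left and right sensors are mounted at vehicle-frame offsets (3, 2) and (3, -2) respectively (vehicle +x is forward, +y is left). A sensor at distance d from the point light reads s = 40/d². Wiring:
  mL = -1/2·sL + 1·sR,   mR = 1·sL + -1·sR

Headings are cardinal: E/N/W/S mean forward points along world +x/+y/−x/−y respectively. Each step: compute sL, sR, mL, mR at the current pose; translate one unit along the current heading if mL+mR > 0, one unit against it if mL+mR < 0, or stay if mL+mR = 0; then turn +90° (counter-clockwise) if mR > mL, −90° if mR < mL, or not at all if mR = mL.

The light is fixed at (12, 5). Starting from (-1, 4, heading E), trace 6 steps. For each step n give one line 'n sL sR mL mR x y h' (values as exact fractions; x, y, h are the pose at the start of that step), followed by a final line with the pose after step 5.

0 40/101 40/109 1860/11009 320/11009 -1 4 E
1 10/29 10/53 25/1537 240/1537 0 4 S
2 40/81 40/97 1300/7857 640/7857 0 3 E
3 20/53 20/97 90/5141 880/5141 1 3 S
4 8/13 40/89 164/1157 192/1157 1 2 E
5 5/18 5/8 35/72 -25/72 2 2 N
final 2 3 E

n=0: pose=(-1,4,E); sL=40/101, sR=40/109; mL=1860/11009, mR=320/11009; mL+mR=20/101 → advance +1; mR−mL=-1540/11009 → turn -1·90°
n=1: pose=(0,4,S); sL=10/29, sR=10/53; mL=25/1537, mR=240/1537; mL+mR=5/29 → advance +1; mR−mL=215/1537 → turn +1·90°
n=2: pose=(0,3,E); sL=40/81, sR=40/97; mL=1300/7857, mR=640/7857; mL+mR=20/81 → advance +1; mR−mL=-220/2619 → turn -1·90°
n=3: pose=(1,3,S); sL=20/53, sR=20/97; mL=90/5141, mR=880/5141; mL+mR=10/53 → advance +1; mR−mL=790/5141 → turn +1·90°
n=4: pose=(1,2,E); sL=8/13, sR=40/89; mL=164/1157, mR=192/1157; mL+mR=4/13 → advance +1; mR−mL=28/1157 → turn +1·90°
n=5: pose=(2,2,N); sL=5/18, sR=5/8; mL=35/72, mR=-25/72; mL+mR=5/36 → advance +1; mR−mL=-5/6 → turn -1·90°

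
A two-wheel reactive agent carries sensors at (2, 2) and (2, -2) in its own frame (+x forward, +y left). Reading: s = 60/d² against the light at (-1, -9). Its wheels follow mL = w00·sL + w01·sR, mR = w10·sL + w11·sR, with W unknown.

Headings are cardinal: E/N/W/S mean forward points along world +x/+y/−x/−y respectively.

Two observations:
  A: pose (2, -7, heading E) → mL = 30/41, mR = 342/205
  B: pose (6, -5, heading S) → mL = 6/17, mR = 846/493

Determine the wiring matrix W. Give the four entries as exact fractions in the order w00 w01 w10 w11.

obs A: pose=(2,-7,E) → sL=60/41, sR=12/5, mL=30/41, mR=342/205
obs B: pose=(6,-5,S) → sL=12/17, sR=60/29, mL=6/17, mR=846/493
sensor matrix S = [[60/41, 12/5], [12/17, 60/29]]; det S = 134784/101065
solve [mL_A; mL_B] = S·[w00; w01] and [mR_A; mR_B] = S·[w10; w11]:
  w00 = 1/2, w01 = 0, w10 = -1/2, w11 = 1

1/2 0 -1/2 1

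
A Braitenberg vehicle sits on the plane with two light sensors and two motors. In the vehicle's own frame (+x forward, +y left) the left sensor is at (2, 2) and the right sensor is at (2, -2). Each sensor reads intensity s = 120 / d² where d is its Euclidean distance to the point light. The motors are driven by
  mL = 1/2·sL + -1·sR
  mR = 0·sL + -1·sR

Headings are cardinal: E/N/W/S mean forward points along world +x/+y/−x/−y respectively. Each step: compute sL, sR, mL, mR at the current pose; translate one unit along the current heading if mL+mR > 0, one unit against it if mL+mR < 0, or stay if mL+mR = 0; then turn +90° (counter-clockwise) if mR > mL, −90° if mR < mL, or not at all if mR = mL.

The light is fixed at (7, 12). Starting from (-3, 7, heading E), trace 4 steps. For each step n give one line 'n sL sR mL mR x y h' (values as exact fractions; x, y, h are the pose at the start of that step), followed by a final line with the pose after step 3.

n=0: pose=(-3,7,E); sL=120/73, sR=120/113; mL=-1980/8249, mR=-120/113; mL+mR=-10740/8249 → advance -1; mR−mL=-60/73 → turn -1·90°
n=1: pose=(-4,7,S); sL=12/13, sR=60/109; mL=-126/1417, mR=-60/109; mL+mR=-906/1417 → advance -1; mR−mL=-6/13 → turn -1·90°
n=2: pose=(-4,8,W); sL=24/41, sR=120/173; mL=-2844/7093, mR=-120/173; mL+mR=-7764/7093 → advance -1; mR−mL=-12/41 → turn -1·90°
n=3: pose=(-3,8,N); sL=30/37, sR=30/17; mL=-855/629, mR=-30/17; mL+mR=-1965/629 → advance -1; mR−mL=-15/37 → turn -1·90°

0 120/73 120/113 -1980/8249 -120/113 -3 7 E
1 12/13 60/109 -126/1417 -60/109 -4 7 S
2 24/41 120/173 -2844/7093 -120/173 -4 8 W
3 30/37 30/17 -855/629 -30/17 -3 8 N
final -3 7 E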